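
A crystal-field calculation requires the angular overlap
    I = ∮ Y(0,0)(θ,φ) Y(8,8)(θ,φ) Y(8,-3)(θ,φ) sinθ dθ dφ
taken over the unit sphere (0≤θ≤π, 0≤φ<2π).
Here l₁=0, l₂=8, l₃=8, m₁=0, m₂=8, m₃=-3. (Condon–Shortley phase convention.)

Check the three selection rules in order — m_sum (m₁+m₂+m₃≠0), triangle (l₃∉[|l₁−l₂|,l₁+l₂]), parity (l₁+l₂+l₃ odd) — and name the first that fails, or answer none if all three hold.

azimuthal sum: 0 + 8 − 3 = 5  ✗
8 ≤ 8 ≤ 8 (triangle on l)
L = 0 + 8 + 8 = 16 (even)

m_sum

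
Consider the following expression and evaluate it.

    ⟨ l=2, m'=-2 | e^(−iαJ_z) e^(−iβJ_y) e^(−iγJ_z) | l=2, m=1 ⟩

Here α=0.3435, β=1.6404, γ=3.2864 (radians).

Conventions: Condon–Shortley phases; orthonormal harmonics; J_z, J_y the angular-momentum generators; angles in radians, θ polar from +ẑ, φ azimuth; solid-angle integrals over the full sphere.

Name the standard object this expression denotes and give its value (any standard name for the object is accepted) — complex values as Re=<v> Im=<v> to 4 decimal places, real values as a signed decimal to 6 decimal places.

This is a Wigner D-matrix element — the rotation-matrix element ⟨l m'| R(α,β,γ) |l m⟩ in the angular-momentum basis.
D^2_{-2,1}(0.3435,1.6404,3.2864) = e^{-i·-2·0.3435}·d^2_{-2,1}(1.6404)·e^{-i·1·3.2864}. Compute d first:
With c≡cos(β/2)=0.682075 and s≡sin(β/2)=0.731282, N=[1·24·6·1]^{1/2}=12.000000
k: max(0,(1)−(-2))=3 … min(2+(1),2−(-2))=3
  k=3: (−1)^0·12.0000/(6)·0.6821^1·0.7313^3 = +0.533479
d^2_{-2,1}(1.6404) = +0.533479
D = (+0.773152+0.634221i)·(+0.533479)·(-0.989534+0.144302i) = -0.456967-0.275283i

Wigner D-matrix element, Re=-0.4570 Im=-0.2753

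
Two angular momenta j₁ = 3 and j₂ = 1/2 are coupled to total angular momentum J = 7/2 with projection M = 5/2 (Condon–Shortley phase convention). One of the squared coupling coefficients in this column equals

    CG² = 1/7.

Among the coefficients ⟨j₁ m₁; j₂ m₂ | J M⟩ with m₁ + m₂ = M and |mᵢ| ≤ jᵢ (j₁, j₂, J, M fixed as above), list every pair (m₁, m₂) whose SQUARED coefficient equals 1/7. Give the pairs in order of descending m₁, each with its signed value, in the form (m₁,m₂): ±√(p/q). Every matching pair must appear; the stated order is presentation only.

Admissible pairs with m₁+m₂ = M = 5/2: (2,1/2), (3,-1/2)
  (m₁,m₂)=(3,-1/2): CG² = 1/7, CG = +√(1/7)   ← matches the target
  (m₁,m₂)=(2,1/2): CG² = 6/7, CG = +√(6/7)
Pairs with CG² = 1/7: (3,-1/2): +√(1/7)

(3,-1/2): +√(1/7)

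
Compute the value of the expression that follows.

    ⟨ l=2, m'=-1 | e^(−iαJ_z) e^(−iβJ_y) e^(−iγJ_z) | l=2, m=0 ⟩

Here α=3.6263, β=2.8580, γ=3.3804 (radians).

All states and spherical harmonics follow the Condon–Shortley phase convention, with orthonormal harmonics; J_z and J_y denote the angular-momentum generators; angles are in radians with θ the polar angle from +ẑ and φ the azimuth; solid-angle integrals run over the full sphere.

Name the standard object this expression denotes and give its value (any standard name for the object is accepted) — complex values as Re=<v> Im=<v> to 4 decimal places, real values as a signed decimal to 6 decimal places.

This is a Wigner D-matrix element — the rotation-matrix element ⟨l m'| R(α,β,γ) |l m⟩ in the angular-momentum basis.
First d^2_{-1,0}(β=2.8580), then the phase factors e^{-i(-1)α} and e^{-i(0)γ}:
Half-angle: c=0.141322, s=0.989964. N=√(1·6·2·2)=4.898979
The bounds max(0,m−m')=1 and min(l+m,l−m')=2 give 2 terms
  k=1: (−1)^0·4.8990/(2)·0.1413^3·0.9900^1 = +0.006844
  k=2: (−1)^1·4.8990/(2)·0.1413^1·0.9900^3 = -0.335848
d^2_{-1,0}(2.8580) = +0.006844 -0.335848 = -0.329003
Attach z-rotation phases: D = e^{-i(-1)(3.6263)}·(-0.329003)·e^{-i(0)(3.3804)} = +0.291106+0.153299i

Wigner D-matrix element, Re=0.2911 Im=0.1533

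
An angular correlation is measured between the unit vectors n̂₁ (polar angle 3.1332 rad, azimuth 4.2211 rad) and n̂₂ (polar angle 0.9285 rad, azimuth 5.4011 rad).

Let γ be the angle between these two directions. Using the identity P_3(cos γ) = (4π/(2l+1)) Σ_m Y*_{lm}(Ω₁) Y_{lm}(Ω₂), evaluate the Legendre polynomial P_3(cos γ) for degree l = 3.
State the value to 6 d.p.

0.364198

Term-by-term m-sum for l=3 (normalisation 4π/7 = 1.795196):
  term(m=-3) = -0.000000+0.000000i   from Y*(Ω₁)=+0.000000+0.000000i, Y(Ω₂)=-0.188453+0.101814i
  term(m=-2) = +0.000020+0.000020i   from Y*(Ω₁)=+0.000040-0.000060i, Y(Ω₂)=-0.075431+0.385204i
  term(m=-1) = +0.000849-0.002062i   from Y*(Ω₁)=-0.005118-0.009565i, Y(Ω₂)=+0.130621+0.158680i
  term(m=+0) = +0.201135+0.000000i   from Y*(Ω₁)=-0.746195-0.000000i, Y(Ω₂)=-0.269547+0.000000i
  term(m=+1) = +0.000849+0.002062i   from Y*(Ω₁)=+0.005118-0.009565i, Y(Ω₂)=-0.130621+0.158680i
  term(m=+2) = +0.000020-0.000020i   from Y*(Ω₁)=+0.000040+0.000060i, Y(Ω₂)=-0.075431-0.385204i
  term(m=+3) = -0.000000-0.000000i   from Y*(Ω₁)=-0.000000+0.000000i, Y(Ω₂)=+0.188453+0.101814i
Total Σ_m = +0.202874+0.000000i. Multiply by 1.795196: +0.364198+0.000000i. P_3(cos γ) = 0.364198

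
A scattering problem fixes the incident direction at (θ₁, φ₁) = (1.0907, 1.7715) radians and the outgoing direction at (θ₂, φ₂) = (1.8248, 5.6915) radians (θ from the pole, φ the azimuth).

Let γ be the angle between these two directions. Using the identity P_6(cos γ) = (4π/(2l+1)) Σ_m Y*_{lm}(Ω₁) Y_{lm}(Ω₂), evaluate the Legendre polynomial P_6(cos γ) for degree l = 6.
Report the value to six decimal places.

-0.213065

Expand P_6 via completeness: Σ_{m} conj(Y_{6,m}) at Ω₁ times Y_{6,m} at Ω₂ —
  m=-6: (-0.08430 - 0.21956j) × (-0.36454 - 0.15780j) = -0.00392 + 0.09334j  (running Σ = -0.00392 + 0.09334j)
  m=-5: (-0.35780 + 0.22797j) × (0.35126 - 0.06507j) = -0.11085 + 0.10336j  (running Σ = -0.11477 + 0.19670j)
  m=-4: (0.20654 + 0.21386j) × (0.06834 - 0.06692j) = 0.02843 + 0.00080j  (running Σ = -0.08634 + 0.19750j)
  m=-3: (-0.07770 + 0.11306j) × (-0.06941 + 0.33507j) = -0.03249 - 0.03388j  (running Σ = -0.11883 + 0.16361j)
  m=-2: (0.31559 + 0.13395j) × (-0.00058 - 0.00141j) = 0.00001 - 0.00052j  (running Σ = -0.11882 + 0.16309j)
  m=-1: (-0.00344 + 0.01688j) × (-0.26923 - 0.18093j) = 0.00398 - 0.00392j  (running Σ = -0.11484 + 0.15917j)
  m=0: (0.33735 + 0.00000j) × (0.02747 + 0.00000j) = 0.00927 + 0.00000j  (running Σ = -0.10557 + 0.15917j)
  m=1: (0.00344 + 0.01688j) × (0.26923 - 0.18093j) = 0.00398 + 0.00392j  (running Σ = -0.10159 + 0.16309j)
  m=2: (0.31559 - 0.13395j) × (-0.00058 + 0.00141j) = 0.00001 + 0.00052j  (running Σ = -0.10159 + 0.16361j)
  m=3: (0.07770 + 0.11306j) × (0.06941 + 0.33507j) = -0.03249 + 0.03388j  (running Σ = -0.13408 + 0.19750j)
  m=4: (0.20654 - 0.21386j) × (0.06834 + 0.06692j) = 0.02843 - 0.00080j  (running Σ = -0.10565 + 0.19670j)
  m=5: (0.35780 + 0.22797j) × (-0.35126 - 0.06507j) = -0.11085 - 0.10336j  (running Σ = -0.21650 + 0.09334j)
  m=6: (-0.08430 + 0.21956j) × (-0.36454 + 0.15780j) = -0.00392 - 0.09334j  (running Σ = -0.22042 + 0.00000j)
Accumulated sum -0.22042 + 0.00000j; after 4π/(2l+1) scaling, -0.21307 + 0.00000j ⇒ P_6 = -0.213065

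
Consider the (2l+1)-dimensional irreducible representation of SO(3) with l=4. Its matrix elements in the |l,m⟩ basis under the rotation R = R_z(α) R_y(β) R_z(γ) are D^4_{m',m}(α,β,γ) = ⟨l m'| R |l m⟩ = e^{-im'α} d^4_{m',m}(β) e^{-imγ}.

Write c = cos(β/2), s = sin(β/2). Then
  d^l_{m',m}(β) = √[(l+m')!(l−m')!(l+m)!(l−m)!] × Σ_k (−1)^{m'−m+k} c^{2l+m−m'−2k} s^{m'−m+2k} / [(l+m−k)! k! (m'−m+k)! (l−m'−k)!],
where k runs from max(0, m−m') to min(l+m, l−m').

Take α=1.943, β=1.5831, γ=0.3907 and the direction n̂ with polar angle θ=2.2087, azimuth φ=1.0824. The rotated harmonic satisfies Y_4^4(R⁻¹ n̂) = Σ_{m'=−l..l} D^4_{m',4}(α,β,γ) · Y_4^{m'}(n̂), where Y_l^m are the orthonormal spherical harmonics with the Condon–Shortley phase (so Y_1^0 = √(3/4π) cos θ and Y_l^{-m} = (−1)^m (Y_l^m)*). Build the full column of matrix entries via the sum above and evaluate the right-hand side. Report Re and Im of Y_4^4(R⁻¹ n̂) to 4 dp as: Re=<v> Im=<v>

Re=0.0135 Im=0.2277

Need the full column D^4_{m',4} for m'=−4..4 at α=1.9430, β=1.5831, γ=0.3907.
cos(β/2)=0.702743, sin(β/2)=0.711443
d^4_{-4,4}: single k=8 term ⇒ +0.065633;  D = +0.065454-0.004851i
d^4_{-3,4}: single k=7 term ⇒ +0.183368;  D = -0.079129-0.165416i
d^4_{-2,4}: single k=6 term ⇒ +0.338856;  D = -0.231572+0.247381i
d^4_{-1,4}: single k=5 term ⇒ +0.473354;  D = +0.439552+0.175665i
d^4_{0,4}: single k=4 term ⇒ +0.522754;  D = +0.004180-0.522738i
d^4_{1,4}: single k=3 term ⇒ +0.461848;  D = -0.431554+0.164514i
d^4_{2,4}: single k=2 term ⇒ +0.322582;  D = +0.216657+0.238996i
d^4_{3,4}: single k=1 term ⇒ +0.170319;  D = +0.075946-0.152449i
d^4_{4,4}: single k=0 term ⇒ +0.059480;  D = -0.059240-0.005345i
Y_4^{m'}(θ=2.2087,φ=1.0824) and Σ D·Y over m':
  (+0.0655-0.0049i)·(-0.0688+0.1710i)  (-0.0791-0.1654i)·(+0.3843-0.0407i)  (-0.2316+0.2474i)·(-0.1791-0.2652i)  (+0.4396+0.1757i)·(+0.0550-0.1034i)  (+0.0042-0.5227i)·(-0.3425+0.0000i)  (-0.4316+0.1645i)·(-0.0550-0.1034i)  (+0.2167+0.2390i)·(-0.1791+0.2652i)  (+0.0759-0.1524i)·(-0.3843-0.0407i)  (-0.0592-0.0053i)·(-0.0688-0.1710i)
Y_4^4(R⁻¹ n̂) = +0.013475+0.227726i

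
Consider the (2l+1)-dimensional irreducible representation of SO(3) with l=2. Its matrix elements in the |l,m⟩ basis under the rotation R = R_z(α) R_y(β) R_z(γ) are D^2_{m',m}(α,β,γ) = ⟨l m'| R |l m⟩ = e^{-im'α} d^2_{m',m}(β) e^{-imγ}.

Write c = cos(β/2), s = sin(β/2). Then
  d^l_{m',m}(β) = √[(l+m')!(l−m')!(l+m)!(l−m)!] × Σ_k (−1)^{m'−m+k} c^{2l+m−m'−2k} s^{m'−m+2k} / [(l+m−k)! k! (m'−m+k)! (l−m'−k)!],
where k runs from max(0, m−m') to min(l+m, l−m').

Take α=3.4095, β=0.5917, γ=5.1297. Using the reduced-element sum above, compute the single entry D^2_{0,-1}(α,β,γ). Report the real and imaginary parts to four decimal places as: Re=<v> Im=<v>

D^2_{0,-1}(3.4095,0.5917,5.1297) = e^{-i·0·3.4095}·d^2_{0,-1}(0.5917)·e^{-i·-1·5.1297}. Compute d first:
With c≡cos(β/2)=0.956555 and s≡sin(β/2)=0.291553, N=[2·2·1·6]^{1/2}=4.898979
k∈{0,1} keeps every argument non-negative
  k=0: (−1)^1·4.8990/(2)·0.9566^3·0.2916^1 = -0.625061
  k=1: (−1)^2·4.8990/(2)·0.9566^1·0.2916^3 = +0.058068
d^2_{0,-1}(0.5917) = -0.625061 +0.058068 = -0.566993
Phases: e^{-i·(0)·3.4095}=+1.000000+0.000000i, e^{-i·(-1)·5.1297}=+0.405304-0.914182i ⇒ D=-0.229804+0.518335i

Re=-0.2298 Im=0.5183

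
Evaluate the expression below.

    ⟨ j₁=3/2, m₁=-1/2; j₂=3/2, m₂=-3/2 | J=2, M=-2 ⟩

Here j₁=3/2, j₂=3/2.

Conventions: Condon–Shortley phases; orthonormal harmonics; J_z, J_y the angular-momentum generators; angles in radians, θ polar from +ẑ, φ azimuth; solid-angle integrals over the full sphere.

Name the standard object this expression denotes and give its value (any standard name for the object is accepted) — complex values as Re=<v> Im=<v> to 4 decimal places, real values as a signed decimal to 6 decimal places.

This is a Clebsch–Gordan (vector-coupling) coefficient.
√[5·1!2!2!/6! · 1!2!0!3!0!4!] = √(8)
  +(−1)^0/∏(0,1,2,0,0,2)! = 1/4  (running 1/4)
⟨..|..⟩ = √(8)·(1/4) = +0.707107

Clebsch–Gordan coefficient, +√(1/2) ≈ +0.707107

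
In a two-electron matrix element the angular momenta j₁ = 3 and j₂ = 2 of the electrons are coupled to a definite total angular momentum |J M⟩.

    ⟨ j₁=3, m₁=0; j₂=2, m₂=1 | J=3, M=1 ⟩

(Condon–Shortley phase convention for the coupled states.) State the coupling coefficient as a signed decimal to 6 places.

j₁+j₂−J=2  J+j₁−j₂=4  J−j₁+j₂=2  j₁+j₂+J+1=9
(j₁±m₁, j₂±m₂, J±M) = (3,3,3,1,4,2)
P² = 96/5
sum k=1..2:
  [1] −1/8 = -1/8
  [2] +1/12 = 1/12
S = -1/24
C² = P²·S² = 1/30 ; C = -0.182574

−√(1/30) ≈ -0.182574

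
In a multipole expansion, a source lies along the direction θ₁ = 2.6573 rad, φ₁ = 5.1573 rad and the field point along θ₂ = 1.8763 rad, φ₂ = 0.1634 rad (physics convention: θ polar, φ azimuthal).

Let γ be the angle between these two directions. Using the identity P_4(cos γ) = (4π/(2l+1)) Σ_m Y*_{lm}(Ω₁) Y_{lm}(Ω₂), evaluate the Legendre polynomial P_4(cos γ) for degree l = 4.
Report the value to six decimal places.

-0.093292

Expand P_4 via completeness: Σ_{m} conj(Y_{4,m}) at Ω₁ times Y_{4,m} at Ω₂ —
  term(m=-4) = 0.00328 + 0.00687j   from Y*(Ω₁)=-0.00431 + 0.02034j, Y(Ω₂)=0.29064 - 0.22260j
  term(m=-3) = -0.02730 + 0.02424j   from Y*(Ω₁)=0.10870 - 0.02615j, Y(Ω₂)=-0.28810 + 0.15374j
  term(m=-2) = 0.03067 + 0.01936j   from Y*(Ω₁)=-0.20464 - 0.25255j, Y(Ω₂)=-0.10568 + 0.03582j
  term(m=-1) = -0.04318 + 0.14931j   from Y*(Ω₁)=-0.20828 + 0.43683j, Y(Ω₂)=0.31690 - 0.05225j
  term(m=+0) = 0.00624 + 0.00000j   from Y*(Ω₁)=0.10302 + 0.00000j, Y(Ω₂)=0.06056 + 0.00000j
  term(m=+1) = -0.04318 - 0.14931j   from Y*(Ω₁)=0.20828 + 0.43683j, Y(Ω₂)=-0.31690 - 0.05225j
  term(m=+2) = 0.03067 - 0.01936j   from Y*(Ω₁)=-0.20464 + 0.25255j, Y(Ω₂)=-0.10568 - 0.03582j
  term(m=+3) = -0.02730 - 0.02424j   from Y*(Ω₁)=-0.10870 - 0.02615j, Y(Ω₂)=0.28810 + 0.15374j
  term(m=+4) = 0.00328 - 0.00687j   from Y*(Ω₁)=-0.00431 - 0.02034j, Y(Ω₂)=0.29064 + 0.22260j
Total Σ_m = -0.06682 - 0.00000j. Multiply by 1.396263: -0.09329 - 0.00000j. P_4(cos γ) = -0.093292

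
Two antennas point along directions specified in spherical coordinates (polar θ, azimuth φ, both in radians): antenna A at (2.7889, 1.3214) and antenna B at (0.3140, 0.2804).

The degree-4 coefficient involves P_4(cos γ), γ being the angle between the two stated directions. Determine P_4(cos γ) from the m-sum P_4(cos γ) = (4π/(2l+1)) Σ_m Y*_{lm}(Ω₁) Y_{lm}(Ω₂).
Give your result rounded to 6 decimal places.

Addition theorem: P_4(cos γ) = (4π/9) Σ_m Y*_{lm}(Ω₁) Y_{lm}(Ω₂), m = −4…4:
  m=-4: Y*=0.00342 - 0.00529j  Y=0.00175 - 0.00363j  product -0.00001 - 0.00002j
  m=-3: Y*=0.03294 + 0.03548j  Y=0.02338 - 0.02615j  product 0.00170 - 0.00003j
  m=-2: Y*=-0.18103 + 0.09862j  Y=0.14410 - 0.09051j  product -0.01716 + 0.03060j
  m=-1: Y*=-0.11979 - 0.47033j  Y=0.44501 - 0.12816j  product -0.11358 - 0.19395j
  m=+0: Y*=0.39411 + 0.00000j  Y=0.47631 + 0.00000j  product 0.18772 + 0.00000j
  m=+1: Y*=0.11979 - 0.47033j  Y=-0.44501 - 0.12816j  product -0.11358 + 0.19395j
  m=+2: Y*=-0.18103 - 0.09862j  Y=0.14410 + 0.09051j  product -0.01716 - 0.03060j
  m=+3: Y*=-0.03294 + 0.03548j  Y=-0.02338 - 0.02615j  product 0.00170 + 0.00003j
  m=+4: Y*=0.00342 + 0.00529j  Y=0.00175 + 0.00363j  product -0.00001 + 0.00002j
Σ over m = -0.07041 - 0.00000j; ×(4π/9) → -0.09831 - 0.00000j. Real part: -0.098305

-0.098305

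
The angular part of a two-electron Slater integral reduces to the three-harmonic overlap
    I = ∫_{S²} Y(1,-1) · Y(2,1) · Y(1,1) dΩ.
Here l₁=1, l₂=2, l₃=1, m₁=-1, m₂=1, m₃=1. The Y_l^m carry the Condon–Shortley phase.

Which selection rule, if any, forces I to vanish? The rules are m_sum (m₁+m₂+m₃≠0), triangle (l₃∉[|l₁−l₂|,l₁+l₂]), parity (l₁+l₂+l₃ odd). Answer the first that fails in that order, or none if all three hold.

azimuthal sum: -1 + 1 + 1 = 1  ✗
1 ≤ 1 ≤ 3 (triangle on l)
L = 1 + 2 + 1 = 4 (even)

m_sum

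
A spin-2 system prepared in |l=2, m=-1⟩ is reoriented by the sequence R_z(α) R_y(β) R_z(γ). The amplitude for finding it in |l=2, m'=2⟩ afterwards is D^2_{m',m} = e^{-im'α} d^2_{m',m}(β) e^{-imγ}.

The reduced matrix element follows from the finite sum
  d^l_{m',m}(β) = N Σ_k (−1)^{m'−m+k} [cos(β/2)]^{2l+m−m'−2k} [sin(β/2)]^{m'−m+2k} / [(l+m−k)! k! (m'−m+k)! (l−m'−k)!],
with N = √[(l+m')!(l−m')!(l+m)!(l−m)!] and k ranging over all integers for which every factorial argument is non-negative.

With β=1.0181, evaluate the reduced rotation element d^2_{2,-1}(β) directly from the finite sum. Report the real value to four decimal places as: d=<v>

d=-0.2021

d^2_{2,-1}(β=1.0181) via the finite sum:
With c≡cos(β/2)=0.873208 and s≡sin(β/2)=0.487348, N=[24·1·1·6]^{1/2}=12.000000
k∈{0} keeps every argument non-negative
  k=0: (−1)^3·12.0000/(6)·0.8732^1·0.4873^3 = -0.202146
d^2_{2,-1}(1.0181) = -0.202146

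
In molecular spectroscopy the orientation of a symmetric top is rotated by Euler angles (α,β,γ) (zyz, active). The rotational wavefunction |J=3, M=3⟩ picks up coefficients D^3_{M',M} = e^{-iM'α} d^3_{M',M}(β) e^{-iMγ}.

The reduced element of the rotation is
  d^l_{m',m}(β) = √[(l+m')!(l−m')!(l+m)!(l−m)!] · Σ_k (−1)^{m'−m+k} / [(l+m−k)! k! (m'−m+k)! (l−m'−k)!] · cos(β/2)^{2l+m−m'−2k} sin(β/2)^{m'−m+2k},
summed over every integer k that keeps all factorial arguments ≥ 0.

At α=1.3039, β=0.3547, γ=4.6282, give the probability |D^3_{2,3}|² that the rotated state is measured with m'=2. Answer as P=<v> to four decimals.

Split into d^3_{2,3}(β=0.3547) × two z-phases.
With c≡cos(β/2)=0.984315 and s≡sin(β/2)=0.176422, N=[120·1·720·1]^{1/2}=293.938769
The bounds max(0,m−m')=1 and min(l+m,l−m')=1 give 1 term
  k=1: (−1)^0·293.9388/(120)·0.9843^5·0.1764^1 = +0.399298
d^3_{2,3}(0.3547) = +0.399298
|D^3_{2,3}|² = |d^3_{2,3}(β)|² = (+0.399298)² = 0.159439 (the z-rotation phases have unit modulus)

P=0.1594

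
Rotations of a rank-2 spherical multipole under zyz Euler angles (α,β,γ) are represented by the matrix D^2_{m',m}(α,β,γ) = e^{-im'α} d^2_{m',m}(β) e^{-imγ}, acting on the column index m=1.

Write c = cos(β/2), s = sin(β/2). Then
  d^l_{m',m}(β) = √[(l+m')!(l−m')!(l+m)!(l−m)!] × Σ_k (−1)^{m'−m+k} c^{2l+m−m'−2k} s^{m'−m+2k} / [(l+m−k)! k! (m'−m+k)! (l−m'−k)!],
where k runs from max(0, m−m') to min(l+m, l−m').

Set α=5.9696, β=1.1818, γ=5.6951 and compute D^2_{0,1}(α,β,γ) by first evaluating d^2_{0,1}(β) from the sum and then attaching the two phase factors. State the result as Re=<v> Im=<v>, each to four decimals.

Re=0.3576 Im=0.2384

First d^2_{0,1}(β=1.1818), then the phase factors e^{-i(0)α} and e^{-i(1)γ}:
With c≡cos(β/2)=0.830440 and s≡sin(β/2)=0.557109, N=[2·2·6·1]^{1/2}=4.898979
k∈{1,2} keeps every argument non-negative
  k=1: (−1)^0·4.8990/(2)·0.8304^3·0.5571^1 = +0.781519
  k=2: (−1)^1·4.8990/(2)·0.8304^1·0.5571^3 = -0.351725
d^2_{0,1}(1.1818) = +0.781519 -0.351725 = +0.429794
Phases: e^{-i·(0)·5.9696}=+1.000000+0.000000i, e^{-i·(1)·5.6951}=+0.832004+0.554769i ⇒ D=+0.357591+0.238436i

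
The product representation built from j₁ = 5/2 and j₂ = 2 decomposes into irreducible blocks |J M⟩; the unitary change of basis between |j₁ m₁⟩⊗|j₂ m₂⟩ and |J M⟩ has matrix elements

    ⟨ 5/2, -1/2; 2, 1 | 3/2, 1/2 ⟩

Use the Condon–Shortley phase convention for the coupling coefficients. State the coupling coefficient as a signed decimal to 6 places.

triangle: 3!*2!*1!/7! = 12/5040
(j±m)!: 2!*3!*3!*1!*2!*1! = 144
prefactor² = (2J+1)*Δ*N² = 48/35
  k=2: +1/(2!*1!*1!*1!*1!*0!) = 1/2
  k=3: −1/(3!*0!*0!*0!*2!*1!) = -1/12
Σ = 5/12  ⇒  CG² = 48/35*(5/12)² = 5/21
CG = +√(5/21) = +0.487950

+0.487950  (= +√(5/21))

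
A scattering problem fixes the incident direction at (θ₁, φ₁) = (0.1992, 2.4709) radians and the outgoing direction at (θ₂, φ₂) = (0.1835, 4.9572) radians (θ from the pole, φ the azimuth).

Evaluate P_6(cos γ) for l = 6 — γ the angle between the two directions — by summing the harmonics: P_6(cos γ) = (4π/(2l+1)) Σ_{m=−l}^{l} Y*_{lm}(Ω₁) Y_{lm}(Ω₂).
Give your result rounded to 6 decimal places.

0.025732

Term-by-term m-sum for l=6 (normalisation 4π/13 = 0.966644):
  [-6]  conj(Y_{6,-6})(Ω₁) = -0.00002 + 0.00002j ; Y_{6,-6}(Ω₂) = -0.00000 + 0.00002j ; Δ = -0.00000 - 0.00000j
  [-5]  conj(Y_{6,-5})(Ω₁) = 0.00049 - 0.00010j ; Y_{6,-5}(Ω₂) = 0.00031 + 0.00011j ; Δ = 0.00000 + 0.00000j
  [-4]  conj(Y_{6,-4})(Ω₁) = -0.00469 - 0.00232j ; Y_{6,-4}(Ω₂) = 0.00212 - 0.00316j ; Δ = -0.00002 + 0.00001j
  [-3]  conj(Y_{6,-3})(Ω₁) = 0.01600 + 0.03386j ; Y_{6,-3}(Ω₂) = -0.01991 - 0.02205j ; Δ = 0.00043 - 0.00103j
  [-2]  conj(Y_{6,-2})(Ω₁) = 0.04110 - 0.17600j ; Y_{6,-2}(Ω₂) = -0.13818 + 0.07364j ; Δ = 0.00728 + 0.02735j
  [-1]  conj(Y_{6,-1})(Ω₁) = -0.41573 + 0.32984j ; Y_{6,-1}(Ω₂) = 0.12250 + 0.49033j ; Δ = -0.21266 - 0.16345j
  [+0]  conj(Y_{6,0})(Ω₁) = 0.63487 + 0.00000j ; Y_{6,0}(Ω₂) = 0.68762 + 0.00000j ; Δ = 0.43655 + 0.00000j
  [+1]  conj(Y_{6,1})(Ω₁) = 0.41573 + 0.32984j ; Y_{6,1}(Ω₂) = -0.12250 + 0.49033j ; Δ = -0.21266 + 0.16345j
  [+2]  conj(Y_{6,2})(Ω₁) = 0.04110 + 0.17600j ; Y_{6,2}(Ω₂) = -0.13818 - 0.07364j ; Δ = 0.00728 - 0.02735j
  [+3]  conj(Y_{6,3})(Ω₁) = -0.01600 + 0.03386j ; Y_{6,3}(Ω₂) = 0.01991 - 0.02205j ; Δ = 0.00043 + 0.00103j
  [+4]  conj(Y_{6,4})(Ω₁) = -0.00469 + 0.00232j ; Y_{6,4}(Ω₂) = 0.00212 + 0.00316j ; Δ = -0.00002 - 0.00001j
  [+5]  conj(Y_{6,5})(Ω₁) = -0.00049 - 0.00010j ; Y_{6,5}(Ω₂) = -0.00031 + 0.00011j ; Δ = 0.00000 - 0.00000j
  [+6]  conj(Y_{6,6})(Ω₁) = -0.00002 - 0.00002j ; Y_{6,6}(Ω₂) = -0.00000 - 0.00002j ; Δ = -0.00000 + 0.00000j
Σ over m = 0.02662 - 0.00000j; ×(4π/13) → 0.02573 - 0.00000j. Real part: 0.025732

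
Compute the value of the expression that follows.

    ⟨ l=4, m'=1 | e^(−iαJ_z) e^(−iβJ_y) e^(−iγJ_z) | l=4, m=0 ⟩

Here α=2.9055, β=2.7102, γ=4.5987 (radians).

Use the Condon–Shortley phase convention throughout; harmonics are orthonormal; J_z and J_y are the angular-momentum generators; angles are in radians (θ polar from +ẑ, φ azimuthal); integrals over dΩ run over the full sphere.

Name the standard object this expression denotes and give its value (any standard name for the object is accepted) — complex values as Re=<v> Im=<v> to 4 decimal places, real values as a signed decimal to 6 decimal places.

This is a Wigner D-matrix element — the rotation-matrix element ⟨l m'| R(α,β,γ) |l m⟩ in the angular-momentum basis.
Split into d^4_{1,0}(β=2.7102) × two z-phases.
Half-angle: c=0.214028, s=0.976828. N=√(120·6·24·24)=643.987578
k∈{0,1,2,3} keeps every argument non-negative
  k=0: (−1)^1·643.9876/(144)·0.2140^7·0.9768^1 = -0.000090
  k=1: (−1)^2·643.9876/(24)·0.2140^5·0.9768^3 = +0.011232
  k=2: (−1)^3·643.9876/(24)·0.2140^3·0.9768^5 = -0.233973
  k=3: (−1)^4·643.9876/(144)·0.2140^1·0.9768^7 = +0.812289
d^4_{1,0}(2.7102) = -0.000090 +0.011232 -0.233973 +0.812289 = +0.589458
D = (-0.972259-0.233905i)·(+0.589458)·(+1.000000+0.000000i) = -0.573106-0.137877i

Wigner D-matrix element, Re=-0.5731 Im=-0.1379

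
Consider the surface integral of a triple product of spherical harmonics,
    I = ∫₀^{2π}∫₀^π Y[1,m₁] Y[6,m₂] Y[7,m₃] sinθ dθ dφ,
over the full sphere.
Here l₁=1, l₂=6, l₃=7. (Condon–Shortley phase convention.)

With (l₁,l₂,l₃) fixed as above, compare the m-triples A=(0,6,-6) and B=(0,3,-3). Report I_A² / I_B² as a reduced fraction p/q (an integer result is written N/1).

13/40

Shared (l₁,l₂,l₃)=(1,6,7): N and (l;000)² cancel in I_A²/I_B².
A: Δ = 0!·2!·12!/15! = 1/1365; Racah Σ t=0..0: t=0:+1/479001600 = 1/479001600; ⇒ 3j(1 6 7; 0 6 -6)² = 1/105, sgn -1
B: Δ = 0!·2!·12!/15! = 1/1365; Racah Σ t=0..0: t=0:+1/2177280 = 1/2177280; ⇒ 3j(1 6 7; 0 3 -3)² = 8/273, sgn +1
I_A²/I_B² = (1/105)/(8/273) = 13/40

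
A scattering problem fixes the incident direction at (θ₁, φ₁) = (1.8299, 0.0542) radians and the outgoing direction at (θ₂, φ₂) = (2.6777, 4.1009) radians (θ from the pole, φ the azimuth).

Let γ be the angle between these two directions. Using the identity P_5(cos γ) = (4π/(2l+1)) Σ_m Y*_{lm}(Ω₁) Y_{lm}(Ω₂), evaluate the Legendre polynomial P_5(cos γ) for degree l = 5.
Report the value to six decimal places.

-0.070723

Summing Y*_{l m}(θ₁,φ₁)·Y_{l m}(θ₂,φ₂) over m ∈ [−5, 5]; prefactor 4π/(2·5+1) = 1.142397:
  [-5]  conj(Y_{5,-5})(Ω₁) = 0.37738 + 0.10485j ; Y_{5,-5}(Ω₂) = -0.00070 - 0.00829j ; Δ = 0.00061 - 0.00320j
  [-4]  conj(Y_{5,-4})(Ω₁) = -0.32061 - 0.07062j ; Y_{5,-4}(Ω₂) = 0.04038 - 0.03371j ; Δ = -0.01533 + 0.00796j
  [-3]  conj(Y_{5,-3})(Ω₁) = -0.12616 - 0.02070j ; Y_{5,-3}(Ω₂) = 0.18543 + 0.05006j ; Δ = -0.02236 - 0.01015j
  [-2]  conj(Y_{5,-2})(Ω₁) = 0.32391 + 0.03525j ; Y_{5,-2}(Ω₂) = 0.14473 + 0.39920j ; Δ = 0.03281 + 0.13440j
  [-1]  conj(Y_{5,-1})(Ω₁) = 0.05300 + 0.00288j ; Y_{5,-1}(Ω₂) = -0.26624 + 0.37972j ; Δ = -0.01520 + 0.01936j
  [+0]  conj(Y_{5,0})(Ω₁) = -0.31991 + 0.00000j ; Y_{5,0}(Ω₂) = 0.07175 + 0.00000j ; Δ = -0.02295 + 0.00000j
  [+1]  conj(Y_{5,1})(Ω₁) = -0.05300 + 0.00288j ; Y_{5,1}(Ω₂) = 0.26624 + 0.37972j ; Δ = -0.01520 - 0.01936j
  [+2]  conj(Y_{5,2})(Ω₁) = 0.32391 - 0.03525j ; Y_{5,2}(Ω₂) = 0.14473 - 0.39920j ; Δ = 0.03281 - 0.13440j
  [+3]  conj(Y_{5,3})(Ω₁) = 0.12616 - 0.02070j ; Y_{5,3}(Ω₂) = -0.18543 + 0.05006j ; Δ = -0.02236 + 0.01015j
  [+4]  conj(Y_{5,4})(Ω₁) = -0.32061 + 0.07062j ; Y_{5,4}(Ω₂) = 0.04038 + 0.03371j ; Δ = -0.01533 - 0.00796j
  [+5]  conj(Y_{5,5})(Ω₁) = -0.37738 + 0.10485j ; Y_{5,5}(Ω₂) = 0.00070 - 0.00829j ; Δ = 0.00061 + 0.00320j
Total Σ_m = -0.06191 - 0.00000j. Multiply by 1.142397: -0.07072 - 0.00000j. P_5(cos γ) = -0.070723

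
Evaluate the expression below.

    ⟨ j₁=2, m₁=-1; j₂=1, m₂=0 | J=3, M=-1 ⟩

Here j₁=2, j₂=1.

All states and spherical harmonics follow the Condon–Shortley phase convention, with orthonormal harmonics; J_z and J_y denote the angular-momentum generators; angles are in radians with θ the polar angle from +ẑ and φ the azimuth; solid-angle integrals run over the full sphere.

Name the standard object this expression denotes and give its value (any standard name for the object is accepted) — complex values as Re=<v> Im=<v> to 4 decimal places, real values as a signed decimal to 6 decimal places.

This is a Clebsch–Gordan (vector-coupling) coefficient.
√[7·0!4!2!/7! · 1!3!1!1!2!4!] = √(96/5)
  +(−1)^0/∏(0,0,3,1,1,1)! = 1/6  (running 1/6)
⟨..|..⟩ = √(96/5)·(1/6) = +0.730297

Clebsch–Gordan coefficient, +√(8/15) ≈ +0.730297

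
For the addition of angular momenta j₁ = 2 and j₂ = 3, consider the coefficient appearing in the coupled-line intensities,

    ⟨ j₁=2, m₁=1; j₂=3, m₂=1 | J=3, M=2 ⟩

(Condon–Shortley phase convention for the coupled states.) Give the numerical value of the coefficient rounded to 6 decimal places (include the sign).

√[7·2!2!4!/9! · 3!1!4!2!5!1!] = √(64)
  +(−1)^0/∏(0,2,1,4,1,0)! = 1/48  (running 1/48)
  +(−1)^1/∏(1,1,0,3,2,1)! = -1/12  (running -1/16)
⟨..|..⟩ = √(64)·(-1/16) = -0.500000

−√(1/4) = -0.500000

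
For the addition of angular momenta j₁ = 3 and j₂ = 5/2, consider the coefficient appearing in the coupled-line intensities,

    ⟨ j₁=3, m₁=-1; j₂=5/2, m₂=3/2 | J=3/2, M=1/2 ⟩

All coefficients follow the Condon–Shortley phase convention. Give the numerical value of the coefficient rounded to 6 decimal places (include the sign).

-0.483046

triangle: 4!×2!×1!/8! = 48/40320
(j±m)!: 2!×4!×4!×1!×2!×1! = 2304
prefactor² = (2J+1)×Δ×N² = 384/35
  k=3: −1/(3!×1!×1!×1!×1!×0!) = -1/6
  k=4: +1/(4!×0!×0!×0!×2!×1!) = 1/48
Σ = -7/48  ⇒  CG² = 384/35×(-7/48)² = 7/30
CG = −√(7/30) = -0.483046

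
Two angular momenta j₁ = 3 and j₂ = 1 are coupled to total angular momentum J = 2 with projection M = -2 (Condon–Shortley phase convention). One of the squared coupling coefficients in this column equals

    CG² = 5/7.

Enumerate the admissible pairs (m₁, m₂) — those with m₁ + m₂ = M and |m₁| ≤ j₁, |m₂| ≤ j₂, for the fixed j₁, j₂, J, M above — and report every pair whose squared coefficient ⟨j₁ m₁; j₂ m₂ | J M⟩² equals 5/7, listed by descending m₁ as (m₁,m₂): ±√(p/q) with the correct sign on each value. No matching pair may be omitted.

Admissible pairs with m₁+m₂ = M = -2: (-3,1), (-2,0), (-1,-1)
  (m₁,m₂)=(-1,-1): CG² = 1/21, CG = +√(1/21)
  (m₁,m₂)=(-2,0): CG² = 5/21, CG = −√(5/21)
  (m₁,m₂)=(-3,1): CG² = 5/7, CG = +√(5/7)   ← matches the target
Pairs with CG² = 5/7: (-3,1): +√(5/7)

(-3,1): +√(5/7)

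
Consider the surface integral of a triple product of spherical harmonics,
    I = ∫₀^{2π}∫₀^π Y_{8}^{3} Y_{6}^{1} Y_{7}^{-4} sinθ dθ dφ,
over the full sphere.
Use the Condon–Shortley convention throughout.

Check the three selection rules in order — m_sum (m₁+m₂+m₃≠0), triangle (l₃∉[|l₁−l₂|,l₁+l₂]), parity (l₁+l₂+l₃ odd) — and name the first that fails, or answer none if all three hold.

parity

m₁+m₂+m₃ = 3 + 1 − 4 = 0  ✓
triangle: |8−6|=2 ≤ l₃=7 ≤ 8+6=14  ✓
parity: l₁+l₂+l₃ = 21 is odd  ✗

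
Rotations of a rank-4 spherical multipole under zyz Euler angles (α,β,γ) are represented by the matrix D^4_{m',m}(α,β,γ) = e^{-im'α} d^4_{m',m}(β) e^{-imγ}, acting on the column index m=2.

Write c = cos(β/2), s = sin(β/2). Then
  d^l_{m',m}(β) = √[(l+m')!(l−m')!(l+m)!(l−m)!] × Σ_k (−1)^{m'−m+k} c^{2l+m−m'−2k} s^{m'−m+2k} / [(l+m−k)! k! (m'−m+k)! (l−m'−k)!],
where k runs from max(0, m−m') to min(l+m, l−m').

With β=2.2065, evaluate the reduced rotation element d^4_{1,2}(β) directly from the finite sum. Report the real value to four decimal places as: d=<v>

d^4_{1,2}(β=2.2065) via the finite sum:
c=cos(2.206500/2)=0.450697, s=sin(2.206500/2)=0.892677; N=√[120·6·720·2]=1018.233765
k∈{1,2,3} keeps every argument non-negative
  k=1: (−1)^0·1018.2338/(240)·0.4507^7·0.8927^1 = +0.014306
  k=2: (−1)^1·1018.2338/(48)·0.4507^5·0.8927^3 = -0.280617
  k=3: (−1)^2·1018.2338/(72)·0.4507^3·0.8927^5 = +0.733907
d^4_{1,2}(2.2065) = +0.014306 -0.280617 +0.733907 = +0.467597

d=0.4676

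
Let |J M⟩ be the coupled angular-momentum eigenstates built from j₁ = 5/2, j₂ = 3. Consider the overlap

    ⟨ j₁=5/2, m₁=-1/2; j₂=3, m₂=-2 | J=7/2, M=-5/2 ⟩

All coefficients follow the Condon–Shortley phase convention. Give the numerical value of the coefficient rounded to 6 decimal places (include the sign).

-0.178174  (= −√(2/63))

triangle: 2!×3!×4!/10! = 288/3628800
(j±m)!: 2!×3!×1!×5!×1!×6! = 1036800
prefactor² = (2J+1)×Δ×N² = 4608/7
  k=0: +1/(0!×2!×3!×1!×0!×3!) = 1/72
  k=1: −1/(1!×1!×2!×0!×1!×4!) = -1/48
Σ = -1/144  ⇒  CG² = 4608/7×(-1/144)² = 2/63
CG = −√(2/63) = -0.178174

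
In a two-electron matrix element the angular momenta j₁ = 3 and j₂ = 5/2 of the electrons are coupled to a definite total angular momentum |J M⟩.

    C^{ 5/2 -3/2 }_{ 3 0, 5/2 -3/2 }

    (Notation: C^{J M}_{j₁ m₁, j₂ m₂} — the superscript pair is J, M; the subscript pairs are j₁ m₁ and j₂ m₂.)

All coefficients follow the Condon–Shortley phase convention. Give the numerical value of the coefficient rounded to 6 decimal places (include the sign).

-0.483046

j₁+j₂−J=3  J+j₁−j₂=3  J−j₁+j₂=2  j₁+j₂+J+1=9
(j₁±m₁, j₂±m₂, J±M) = (3,3,1,4,1,4)
P² = 864/35
sum k=0..1:
  [0] +1/36 = 1/36
  [1] −1/8 = -1/8
S = -7/72
C² = P²·S² = 7/30 ; C = -0.483046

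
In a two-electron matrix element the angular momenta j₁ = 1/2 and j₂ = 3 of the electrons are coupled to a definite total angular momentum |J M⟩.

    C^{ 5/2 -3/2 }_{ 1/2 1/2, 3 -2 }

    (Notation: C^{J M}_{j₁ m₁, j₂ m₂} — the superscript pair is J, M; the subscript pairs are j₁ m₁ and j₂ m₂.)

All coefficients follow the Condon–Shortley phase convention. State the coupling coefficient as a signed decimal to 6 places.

j₁+j₂−J=1  J+j₁−j₂=0  J−j₁+j₂=5  j₁+j₂+J+1=7
(j₁±m₁, j₂±m₂, J±M) = (1,0,1,5,1,4)
P² = 2880/7
sum k=0..0:
  [0] +1/24 = 1/24
S = 1/24
C² = P²·S² = 5/7 ; C = +0.845154

+0.845154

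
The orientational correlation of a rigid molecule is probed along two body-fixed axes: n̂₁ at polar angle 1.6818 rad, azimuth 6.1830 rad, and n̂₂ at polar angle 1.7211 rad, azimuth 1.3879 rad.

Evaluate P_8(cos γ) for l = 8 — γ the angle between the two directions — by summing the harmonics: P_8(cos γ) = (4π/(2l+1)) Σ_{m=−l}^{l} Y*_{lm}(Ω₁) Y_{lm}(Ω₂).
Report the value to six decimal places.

0.184207

Term-by-term m-sum for l=8 (normalisation 4π/17 = 0.739198):
  m=-8: Y*=+0.341276-0.352435i  Y=+0.050565+0.468010i  product +0.182200+0.141900i
  m=-7: Y*=-0.167110+0.141126i  Y=+0.273213-0.081686i  product -0.034129+0.052208i
  m=-6: Y*=-0.244081+0.167384i  Y=+0.106409+0.207719i  product -0.060741-0.032889i
  m=-5: Y*=+0.215725-0.118111i  Y=+0.242787-0.186999i  product +0.030289-0.069016i
  m=-4: Y*=+0.209908-0.088931i  Y=+0.108187+0.097127i  product +0.031347+0.010767i
  m=-3: Y*=-0.243763+0.075553i  Y=+0.160661-0.262817i  product -0.019306+0.076203i
  m=-2: Y*=-0.192424+0.039081i  Y=+0.097278+0.037260i  product -0.020175-0.003368i
  m=-1: Y*=+0.256973-0.025831i  Y=+0.055772-0.301531i  product +0.006543-0.078926i
  m=+0: Y*=+0.186821-0.000000i  Y=+0.091767+0.000000i  product +0.017144+0.000000i
  m=+1: Y*=-0.256973-0.025831i  Y=-0.055772-0.301531i  product +0.006543+0.078926i
  m=+2: Y*=-0.192424-0.039081i  Y=+0.097278-0.037260i  product -0.020175+0.003368i
  m=+3: Y*=+0.243763+0.075553i  Y=-0.160661-0.262817i  product -0.019306-0.076203i
  m=+4: Y*=+0.209908+0.088931i  Y=+0.108187-0.097127i  product +0.031347-0.010767i
  m=+5: Y*=-0.215725-0.118111i  Y=-0.242787-0.186999i  product +0.030289+0.069016i
  m=+6: Y*=-0.244081-0.167384i  Y=+0.106409-0.207719i  product -0.060741+0.032889i
  m=+7: Y*=+0.167110+0.141126i  Y=-0.273213-0.081686i  product -0.034129-0.052208i
  m=+8: Y*=+0.341276+0.352435i  Y=+0.050565-0.468010i  product +0.182200-0.141900i
Accumulated sum +0.249198+0.000000i; after 4π/(2l+1) scaling, +0.184207+0.000000i ⇒ P_8 = 0.184207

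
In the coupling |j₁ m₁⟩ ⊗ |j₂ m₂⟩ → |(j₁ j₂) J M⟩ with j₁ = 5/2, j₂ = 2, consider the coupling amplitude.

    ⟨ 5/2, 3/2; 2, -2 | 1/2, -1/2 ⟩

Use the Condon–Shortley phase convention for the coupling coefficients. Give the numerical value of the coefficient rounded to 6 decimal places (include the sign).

j₁+j₂−J=4  J+j₁−j₂=1  J−j₁+j₂=0  j₁+j₂+J+1=6
(j₁±m₁, j₂±m₂, J±M) = (4,1,0,4,0,1)
P² = 192/5
sum k=0..0:
  [0] +1/24 = 1/24
S = 1/24
C² = P²·S² = 1/15 ; C = +0.258199

+0.258199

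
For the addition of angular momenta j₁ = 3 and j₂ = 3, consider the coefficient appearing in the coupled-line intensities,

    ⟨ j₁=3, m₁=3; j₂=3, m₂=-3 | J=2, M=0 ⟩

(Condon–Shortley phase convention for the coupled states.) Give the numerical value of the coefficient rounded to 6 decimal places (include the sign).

triangle: 4!·2!·2!/9! = 96/362880
(j±m)!: 6!·0!·0!·6!·2!·2! = 2073600
prefactor² = (2J+1)·Δ·N² = 19200/7
  k=0: +1/(0!·4!·0!·0!·2!·2!) = 1/96
Σ = 1/96  ⇒  CG² = 19200/7·(1/96)² = 25/84
CG = +√(25/84) = +0.545545

+√(25/84) ≈ +0.545545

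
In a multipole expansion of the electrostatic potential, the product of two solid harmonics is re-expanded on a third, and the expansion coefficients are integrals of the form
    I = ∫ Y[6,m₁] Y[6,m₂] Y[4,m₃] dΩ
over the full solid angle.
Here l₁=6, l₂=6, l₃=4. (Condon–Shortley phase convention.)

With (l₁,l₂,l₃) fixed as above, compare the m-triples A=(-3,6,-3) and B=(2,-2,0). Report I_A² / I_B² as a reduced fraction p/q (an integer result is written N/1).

Same 6,6,4: normalisation and zero-m 3j drop out of the ratio.
A: Δ: 8! 4! 4! / 17! → 1/15315300; sum: t=8:+1/5806080 = 1/5806080; 3j²(6 6 4; -3 6 -3) = Δ·Π!·Σ² = 9/884  (sign -1)
B: Δ: 8! 4! 4! / 17! → 1/15315300; sum: t=0:+1/23224320 t=1:−1/181440 t=2:+1/23040 t=3:−1/25920 t=4:+1/331776 = 11/4644864; 3j²(6 6 4; 2 -2 0) = Δ·Π!·Σ² = 11/55692  (sign +1)
I_A²/I_B² = (9/884)/(11/55692) = 567/11

567/11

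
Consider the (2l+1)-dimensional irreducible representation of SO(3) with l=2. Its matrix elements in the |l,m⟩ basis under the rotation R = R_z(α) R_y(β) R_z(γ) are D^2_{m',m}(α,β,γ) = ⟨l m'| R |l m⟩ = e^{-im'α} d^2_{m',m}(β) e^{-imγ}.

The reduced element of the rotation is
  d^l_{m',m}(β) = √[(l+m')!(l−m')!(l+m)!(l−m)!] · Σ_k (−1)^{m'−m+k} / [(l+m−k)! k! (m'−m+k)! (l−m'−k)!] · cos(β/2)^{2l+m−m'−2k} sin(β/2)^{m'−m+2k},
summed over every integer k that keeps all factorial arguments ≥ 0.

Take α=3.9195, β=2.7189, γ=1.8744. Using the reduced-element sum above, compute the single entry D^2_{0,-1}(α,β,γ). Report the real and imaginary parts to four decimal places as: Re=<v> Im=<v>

Re=-0.1370 Im=0.4372

D^2_{0,-1}(3.9195,2.7189,1.8744) = e^{-i·0·3.9195}·d^2_{0,-1}(2.7189)·e^{-i·-1·1.8744}. Compute d first:
With c≡cos(β/2)=0.209776 and s≡sin(β/2)=0.977749, N=[2·2·1·6]^{1/2}=4.898979
Admissible k: 0..1 (factorial args all ≥0)
  k=0: (−1)^1·4.8990/(2)·0.2098^3·0.9777^1 = -0.022109
  k=1: (−1)^2·4.8990/(2)·0.2098^1·0.9777^3 = +0.480303
d^2_{0,-1}(2.7189) = -0.022109 +0.480303 = +0.458193
Phases: e^{-i·(0)·3.9195}=+1.000000+0.000000i, e^{-i·(-1)·1.8744}=-0.298961+0.954265i ⇒ D=-0.136982+0.437238i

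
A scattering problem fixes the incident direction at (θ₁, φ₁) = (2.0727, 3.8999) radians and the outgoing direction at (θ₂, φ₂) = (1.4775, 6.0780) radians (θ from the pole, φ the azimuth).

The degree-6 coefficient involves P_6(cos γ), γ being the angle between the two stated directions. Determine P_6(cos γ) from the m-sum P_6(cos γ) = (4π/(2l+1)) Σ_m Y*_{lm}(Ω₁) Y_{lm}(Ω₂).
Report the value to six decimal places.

Expand P_6 via completeness: Σ_{m} conj(Y_{6,m}) at Ω₁ times Y_{6,m} at Ω₂ —
  m=-6: (-0.03549 - 0.21641j) × (0.15680 + 0.44372j) = 0.09046 - 0.04968j  (running Σ = 0.09046 - 0.04968j)
  m=-5: (-0.33189 - 0.25228j) × (0.07906 + 0.13045j) = 0.00667 - 0.06324j  (running Σ = 0.09713 - 0.11292j)
  m=-4: (-0.32389 + 0.03524j) × (-0.21619 - 0.23204j) = 0.07820 + 0.06754j  (running Σ = 0.17533 - 0.04539j)
  m=-3: (0.06206 - 0.07307j) × (-0.14204 - 0.10045j) = -0.01615 + 0.00414j  (running Σ = 0.15917 - 0.04124j)
  m=-2: (-0.01896 - 0.34950j) × (0.25055 + 0.10901j) = 0.03335 - 0.08963j  (running Σ = 0.19252 - 0.13088j)
  m=-1: (-0.02217 - 0.02100j) × (0.17741 + 0.03692j) = -0.00316 - 0.00454j  (running Σ = 0.18936 - 0.13542j)
  m=0: (0.33641 + 0.00000j) × (-0.26141 + 0.00000j) = -0.08794 + 0.00000j  (running Σ = 0.10142 - 0.13542j)
  m=1: (0.02217 - 0.02100j) × (-0.17741 + 0.03692j) = -0.00316 + 0.00454j  (running Σ = 0.09826 - 0.13088j)
  m=2: (-0.01896 + 0.34950j) × (0.25055 - 0.10901j) = 0.03335 + 0.08963j  (running Σ = 0.13161 - 0.04124j)
  m=3: (-0.06206 - 0.07307j) × (0.14204 - 0.10045j) = -0.01615 - 0.00414j  (running Σ = 0.11546 - 0.04539j)
  m=4: (-0.32389 - 0.03524j) × (-0.21619 + 0.23204j) = 0.07820 - 0.06754j  (running Σ = 0.19365 - 0.11292j)
  m=5: (0.33189 - 0.25228j) × (-0.07906 + 0.13045j) = 0.00667 + 0.06324j  (running Σ = 0.20032 - 0.04968j)
  m=6: (-0.03549 + 0.21641j) × (0.15680 - 0.44372j) = 0.09046 + 0.04968j  (running Σ = 0.29078 - 0.00000j)
Σ over m = 0.29078 - 0.00000j; ×(4π/13) → 0.28108 - 0.00000j. Real part: 0.281084

0.281084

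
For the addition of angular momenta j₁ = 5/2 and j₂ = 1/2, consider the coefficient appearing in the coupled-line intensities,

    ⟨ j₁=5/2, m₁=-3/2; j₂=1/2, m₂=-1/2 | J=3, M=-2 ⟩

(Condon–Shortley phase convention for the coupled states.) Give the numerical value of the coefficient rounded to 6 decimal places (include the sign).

√[7·0!5!1!/7! · 1!4!0!1!1!5!] = √(480)
  +(−1)^0/∏(0,0,4,0,1,1)! = 1/24  (running 1/24)
⟨..|..⟩ = √(480)·(1/24) = +0.912871

+0.912871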